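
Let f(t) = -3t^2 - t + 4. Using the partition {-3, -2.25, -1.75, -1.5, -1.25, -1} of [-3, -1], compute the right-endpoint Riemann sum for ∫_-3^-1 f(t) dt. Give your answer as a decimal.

-8.09375

Subinterval widths: 0.75, 0.5, 0.25, 0.25, 0.25.
Right endpoints: -2.25, -1.75, -1.5, -1.25, -1.
f(-2.25) = -8.9375, f(-1.75) = -3.4375, f(-1.5) = -1.25, f(-1.25) = 0.5625, f(-1) = 2.
Sum = Σ Δt_i · f(t_i).
Sum = -8.09375.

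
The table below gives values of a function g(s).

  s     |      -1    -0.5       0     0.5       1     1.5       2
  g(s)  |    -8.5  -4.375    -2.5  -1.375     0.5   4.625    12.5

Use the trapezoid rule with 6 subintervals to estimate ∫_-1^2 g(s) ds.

-0.5625

Δs = 0.5.
T_6 = (0.5/2)·[(-8.5) + 2·(-4.375) + 2·(-2.5) + 2·(-1.375) + 2·0.5 + 2·4.625 + 12.5] = -0.5625.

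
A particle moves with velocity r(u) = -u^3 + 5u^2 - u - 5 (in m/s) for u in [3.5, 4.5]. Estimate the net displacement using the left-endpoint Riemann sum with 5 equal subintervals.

7.295

Δu = (4.5 − 3.5)/5 = 0.2.
Left endpoints: 3.5, 3.7, 3.9, 4.1, 4.3.
r(3.5) = 9.875, r(3.7) = 9.097, r(3.9) = 7.831, r(4.1) = 6.029, r(4.3) = 3.643.
Sum = Δu · [r(3.5) + r(3.7) + r(3.9) + r(4.1) + r(4.3)].
Sum = 7.295.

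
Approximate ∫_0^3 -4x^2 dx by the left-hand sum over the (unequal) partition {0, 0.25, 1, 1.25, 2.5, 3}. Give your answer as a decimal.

-21.5

Subinterval widths: 0.25, 0.75, 0.25, 1.25, 0.5.
Left endpoints: 0, 0.25, 1, 1.25, 2.5.
f(0) = 0, f(0.25) = -0.25, f(1) = -4, f(1.25) = -6.25, f(2.5) = -25.
Sum = Σ Δx_i · f(x_i).
Sum = -21.5.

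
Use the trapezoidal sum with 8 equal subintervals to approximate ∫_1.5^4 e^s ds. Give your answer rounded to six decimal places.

50.523647

Δs = (4 − 1.5)/8 = 0.3125.
f(1.5) ≈ 4.481689, f(1.8125) ≈ 6.125743, f(2.125) ≈ 8.372897, f(2.4375) ≈ 11.444394, f(2.75) ≈ 15.642632, f(3.0625) ≈ 21.380943, f(3.375) ≈ 29.224284, f(3.6875) ≈ 39.944860, f(4) ≈ 54.598150.
T_8 = (Δs/2)·[f(s_0) + 2f(s_1) + ... + 2f(s_{7}) + f(s_8)].
Sum ≈ 50.523647.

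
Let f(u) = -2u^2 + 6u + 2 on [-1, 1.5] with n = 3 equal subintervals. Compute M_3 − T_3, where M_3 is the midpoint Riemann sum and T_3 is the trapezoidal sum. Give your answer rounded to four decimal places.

M_3 ≈ 6.122685.
T_3 ≈ 5.254630.
M_3 − T_3 ≈ 0.8681.

0.8681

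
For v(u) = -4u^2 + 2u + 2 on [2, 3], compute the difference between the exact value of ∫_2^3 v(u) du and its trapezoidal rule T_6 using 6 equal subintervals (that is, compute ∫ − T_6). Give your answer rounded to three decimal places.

Exact integral: ∫_2^3 v(u) du ≈ -18.33333.
T_6 ≈ -18.35185.
Error ≈ -18.33333 − (-18.35185) ≈ 0.019.

0.019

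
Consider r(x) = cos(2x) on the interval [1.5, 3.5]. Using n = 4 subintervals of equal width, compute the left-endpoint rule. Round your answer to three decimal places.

Δx = (3.5 − 1.5)/4 = 0.5.
Left endpoints: 1.5, 2, 2.5, 3.
r(1.5) ≈ -0.990, r(2) ≈ -0.654, r(2.5) ≈ 0.284, r(3) ≈ 0.960.
Sum = Δx · [r(1.5) + r(2) + r(2.5) + r(3)].
Sum ≈ -0.200.

-0.200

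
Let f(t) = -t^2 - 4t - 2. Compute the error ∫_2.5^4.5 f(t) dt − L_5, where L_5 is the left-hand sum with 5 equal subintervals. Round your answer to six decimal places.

Exact integral: ∫_2.5^4.5 f(t) dt ≈ -57.16666667.
L_5 = -52.82.
Error ≈ -57.16666667 − (-52.82) ≈ -4.346667.

-4.346667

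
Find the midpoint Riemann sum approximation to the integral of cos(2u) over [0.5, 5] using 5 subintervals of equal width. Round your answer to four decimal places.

Δu = (5 − 0.5)/5 = 0.9.
Midpoints: 0.95, 1.85, 2.75, 3.65, 4.55.
f(0.95) ≈ -0.3233, f(1.85) ≈ -0.8481, f(2.75) ≈ 0.7087, f(3.65) ≈ 0.5261, f(4.55) ≈ -0.9477.
Sum = Δu · [f(0.95) + f(1.85) + f(2.75) + f(3.65) + f(4.55)].
Sum ≈ -0.7959.

-0.7959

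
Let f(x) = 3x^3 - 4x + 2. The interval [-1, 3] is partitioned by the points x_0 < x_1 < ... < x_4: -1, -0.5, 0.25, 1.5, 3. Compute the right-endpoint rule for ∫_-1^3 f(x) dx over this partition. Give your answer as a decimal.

Subinterval widths: 0.5, 0.75, 1.25, 1.5.
Right endpoints: -0.5, 0.25, 1.5, 3.
f(-0.5) = 3.625, f(0.25) = 1.046875, f(1.5) = 6.125, f(3) = 71.
Sum = Σ Δx_i · f(x_i).
Sum = 116.75390625.

116.75390625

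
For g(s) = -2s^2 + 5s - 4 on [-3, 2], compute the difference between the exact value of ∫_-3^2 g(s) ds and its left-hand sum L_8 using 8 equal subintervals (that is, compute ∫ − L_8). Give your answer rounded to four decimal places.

11.5885

Exact integral: ∫_-3^2 g(s) ds ≈ -55.833333.
L_8 = -67.421875.
Error ≈ -55.833333 − (-67.421875) ≈ 11.5885.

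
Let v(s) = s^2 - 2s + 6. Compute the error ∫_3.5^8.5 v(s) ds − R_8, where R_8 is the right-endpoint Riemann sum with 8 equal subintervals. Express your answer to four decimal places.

Exact integral: ∫_3.5^8.5 v(s) ds ≈ 160.416667.
R_8 = 176.3671875.
Error ≈ 160.416667 − 176.3671875 ≈ -15.9505.

-15.9505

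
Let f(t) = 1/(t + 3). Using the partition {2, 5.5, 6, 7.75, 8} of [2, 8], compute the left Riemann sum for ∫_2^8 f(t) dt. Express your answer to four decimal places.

0.9765

Subinterval widths: 3.5, 0.5, 1.75, 0.25.
Left endpoints: 2, 5.5, 6, 7.75.
f(2) = 0.2, f(5.5) = 2/17, f(6) = 1/9, f(7.75) = 4/43.
Sum = Σ Δt_i · f(t_i).
Sum ≈ 0.9765.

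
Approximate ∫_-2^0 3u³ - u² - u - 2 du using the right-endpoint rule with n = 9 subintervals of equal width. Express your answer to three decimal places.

-13.942

Δu = (0 − (-2))/9 = 2/9.
Right endpoints: -16/9, -14/9, -4/3, -10/9, -8/9, -2/3, -4/9, -2/9, 0.
f(-16/9) = -4918/243, f(-14/9) = -3440/243, f(-4/3) = -86/9, f(-10/9) = -1516/243, f(-8/9) = -974/243, f(-2/3) = -8/3, f(-4/9) = -490/243, f(-2/9) = -452/243, f(0) = -2.
Sum = Δu · [f(-16/9) + f(-14/9) + f(-4/3) + ...].
Sum ≈ -13.942.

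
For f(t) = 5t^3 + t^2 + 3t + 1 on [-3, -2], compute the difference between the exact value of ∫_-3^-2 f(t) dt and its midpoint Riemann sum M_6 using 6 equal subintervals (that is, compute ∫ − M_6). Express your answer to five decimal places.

-0.08449

Exact integral: ∫_-3^-2 f(t) dt ≈ -81.4166667.
M_6 ≈ -81.3321759.
Error ≈ -81.4166667 − (-81.3321759) ≈ -0.08449.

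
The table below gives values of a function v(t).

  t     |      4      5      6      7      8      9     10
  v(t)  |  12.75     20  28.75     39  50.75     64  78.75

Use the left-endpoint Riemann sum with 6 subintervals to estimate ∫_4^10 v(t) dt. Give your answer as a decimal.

215.25

Δt = 1.
Sum = 1·[12.75 + 20 + 28.75 + 39 + 50.75 + 64] = 215.25.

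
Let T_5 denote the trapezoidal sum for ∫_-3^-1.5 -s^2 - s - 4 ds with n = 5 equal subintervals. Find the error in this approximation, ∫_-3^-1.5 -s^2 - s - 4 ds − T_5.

0.0225

Exact integral: ∫_-3^-1.5 f(s) ds = -10.5.
T_5 = -10.5225.
Error = -10.5 − (-10.5225) = 0.0225.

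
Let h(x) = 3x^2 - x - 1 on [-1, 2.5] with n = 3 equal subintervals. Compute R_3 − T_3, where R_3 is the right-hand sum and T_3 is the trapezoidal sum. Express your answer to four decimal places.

R_3 ≈ 20.027778.
T_3 ≈ 12.881944.
R_3 − T_3 ≈ 7.1458.

7.1458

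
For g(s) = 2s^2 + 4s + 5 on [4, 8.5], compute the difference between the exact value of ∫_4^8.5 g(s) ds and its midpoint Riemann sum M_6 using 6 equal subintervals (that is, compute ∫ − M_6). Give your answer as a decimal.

Exact integral: ∫_4^8.5 g(s) ds = 501.75.
M_6 = 501.328125.
Error = 501.75 − 501.328125 = 0.421875.

0.421875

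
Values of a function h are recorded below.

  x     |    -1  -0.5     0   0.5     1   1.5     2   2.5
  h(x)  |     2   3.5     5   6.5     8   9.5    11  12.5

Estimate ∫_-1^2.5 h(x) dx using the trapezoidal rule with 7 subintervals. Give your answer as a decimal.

Δx = 0.5.
T_7 = (0.5/2)·[2 + 2·3.5 + 2·5 + 2·6.5 + 2·8 + 2·9.5 + 2·11 + 12.5] = 25.375.

25.375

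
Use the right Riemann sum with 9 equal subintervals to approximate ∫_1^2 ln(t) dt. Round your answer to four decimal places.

Δt = (2 − 1)/9 = 1/9.
Right endpoints: 10/9, 11/9, 4/3, 13/9, 14/9, 5/3, 16/9, 17/9, 2.
f(10/9) ≈ 0.1054, f(11/9) ≈ 0.2007, f(4/3) ≈ 0.2877, f(13/9) ≈ 0.3677, f(14/9) ≈ 0.4418, f(5/3) ≈ 0.5108, f(16/9) ≈ 0.5754, f(17/9) ≈ 0.6360, f(2) ≈ 0.6931.
Sum = Δt · [f(10/9) + f(11/9) + f(4/3) + ...].
Sum ≈ 0.4243.

0.4243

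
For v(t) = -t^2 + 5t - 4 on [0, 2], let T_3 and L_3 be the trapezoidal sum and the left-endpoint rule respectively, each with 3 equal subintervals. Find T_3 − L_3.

T_3 ≈ -0.814815.
L_3 ≈ -2.814815.
T_3 − L_3 = 2.

2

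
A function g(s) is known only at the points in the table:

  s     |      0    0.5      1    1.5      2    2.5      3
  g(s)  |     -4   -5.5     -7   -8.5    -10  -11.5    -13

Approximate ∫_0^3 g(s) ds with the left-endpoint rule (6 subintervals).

Δs = 0.5.
Sum = 0.5·[(-4) + (-5.5) + (-7) + (-8.5) + (-10) + (-11.5)] = -23.25.

-23.25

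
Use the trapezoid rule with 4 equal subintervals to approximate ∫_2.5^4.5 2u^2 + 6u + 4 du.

100.5

Δu = (4.5 − 2.5)/4 = 0.5.
f(2.5) = 31.5, f(3) = 40, f(3.5) = 49.5, f(4) = 60, f(4.5) = 71.5.
T_4 = (Δu/2)·[f(u_0) + 2f(u_1) + 2f(u_2) + 2f(u_3) + f(u_4)].
Sum = 100.5.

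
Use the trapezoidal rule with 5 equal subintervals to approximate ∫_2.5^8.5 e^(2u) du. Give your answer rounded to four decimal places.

Δu = (8.5 − 2.5)/5 = 1.2.
f(2.5) ≈ 148.4132, f(3.7) ≈ 1635.9844, f(4.9) ≈ 18033.7449, f(6.1) ≈ 198789.1511, f(7.3) ≈ 2191287.8756, f(8.5) ≈ 24154952.7536.
T_5 = (Δu/2)·[f(u_0) + 2f(u_1) + ... + 2f(u_{4}) + f(u_5)].
Sum ≈ 17384756.8074.

17384756.8074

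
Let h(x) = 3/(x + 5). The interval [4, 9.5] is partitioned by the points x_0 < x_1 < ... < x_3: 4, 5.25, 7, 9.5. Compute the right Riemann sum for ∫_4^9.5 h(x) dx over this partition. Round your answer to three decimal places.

1.321

Subinterval widths: 1.25, 1.75, 2.5.
Right endpoints: 5.25, 7, 9.5.
h(5.25) = 12/41, h(7) = 0.25, h(9.5) = 6/29.
Sum = Σ Δx_i · h(x_i).
Sum ≈ 1.321.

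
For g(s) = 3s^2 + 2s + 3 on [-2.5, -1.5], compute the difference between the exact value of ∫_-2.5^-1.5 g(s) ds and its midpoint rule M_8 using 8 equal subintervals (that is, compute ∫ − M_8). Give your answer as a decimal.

0.00390625

Exact integral: ∫_-2.5^-1.5 g(s) ds = 11.25.
M_8 = 11.24609375.
Error = 11.25 − 11.24609375 = 0.00390625.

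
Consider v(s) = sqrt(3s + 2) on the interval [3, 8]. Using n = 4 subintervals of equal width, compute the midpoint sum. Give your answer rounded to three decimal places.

21.364

Δs = (8 − 3)/4 = 1.25.
Midpoints: 3.625, 4.875, 6.125, 7.375.
v(3.625) ≈ 3.588, v(4.875) ≈ 4.077, v(6.125) ≈ 4.514, v(7.375) ≈ 4.912.
Sum = Δs · [v(3.625) + v(4.875) + v(6.125) + v(7.375)].
Sum ≈ 21.364.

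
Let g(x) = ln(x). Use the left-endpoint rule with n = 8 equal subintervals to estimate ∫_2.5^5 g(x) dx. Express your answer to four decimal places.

Δx = (5 − 2.5)/8 = 0.3125.
Left endpoints: 2.5, 2.8125, 3.125, 3.4375, 3.75, 4.0625, 4.375, 4.6875.
g(2.5) ≈ 0.9163, g(2.8125) ≈ 1.0341, g(3.125) ≈ 1.1394, g(3.4375) ≈ 1.2347, g(3.75) ≈ 1.3218, g(4.0625) ≈ 1.4018, g(4.375) ≈ 1.4759, g(4.6875) ≈ 1.5449.
Sum = Δx · [g(2.5) + g(2.8125) + g(3.125) + ...].
Sum ≈ 3.1465.

3.1465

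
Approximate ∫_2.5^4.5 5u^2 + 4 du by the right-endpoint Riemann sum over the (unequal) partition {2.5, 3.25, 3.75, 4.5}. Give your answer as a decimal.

158.703125

Subinterval widths: 0.75, 0.5, 0.75.
Right endpoints: 3.25, 3.75, 4.5.
f(3.25) = 56.8125, f(3.75) = 74.3125, f(4.5) = 105.25.
Sum = Σ Δu_i · f(u_i).
Sum = 158.703125.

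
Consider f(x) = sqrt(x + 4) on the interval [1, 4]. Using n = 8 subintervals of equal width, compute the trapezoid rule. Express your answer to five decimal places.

7.63084

Δx = (4 − 1)/8 = 0.375.
f(1) ≈ 2.23607, f(1.375) ≈ 2.31840, f(1.75) ≈ 2.39792, f(2.125) ≈ 2.47487, f(2.5) ≈ 2.54951, f(2.875) ≈ 2.62202, f(3.25) ≈ 2.69258, f(3.625) ≈ 2.76134, f(4) ≈ 2.82843.
T_8 = (Δx/2)·[f(x_0) + 2f(x_1) + ... + 2f(x_{7}) + f(x_8)].
Sum ≈ 7.63084.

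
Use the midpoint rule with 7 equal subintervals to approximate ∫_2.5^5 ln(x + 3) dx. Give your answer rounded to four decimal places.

4.7597

Δx = (5 − 2.5)/7 = 5/14.
Midpoints: 75/28, 85/28, 95/28, 3.75, 115/28, 125/28, 135/28.
f(75/28) ≈ 1.7367, f(85/28) ≈ 1.7977, f(95/28) ≈ 1.8552, f(3.75) ≈ 1.9095, f(115/28) ≈ 1.9611, f(125/28) ≈ 2.0101, f(135/28) ≈ 2.0569.
Sum = Δx · [f(75/28) + f(85/28) + f(95/28) + ...].
Sum ≈ 4.7597.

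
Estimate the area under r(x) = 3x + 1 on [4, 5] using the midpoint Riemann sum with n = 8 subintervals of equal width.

14.5

Δx = (5 − 4)/8 = 0.125.
Midpoints: 4.0625, 4.1875, 4.3125, 4.4375, 4.5625, 4.6875, 4.8125, 4.9375.
r(4.0625) = 13.1875, r(4.1875) = 13.5625, r(4.3125) = 13.9375, r(4.4375) = 14.3125, r(4.5625) = 14.6875, r(4.6875) = 15.0625, r(4.8125) = 15.4375, r(4.9375) = 15.8125.
Sum = Δx · [r(4.0625) + r(4.1875) + r(4.3125) + ...].
Sum = 14.5.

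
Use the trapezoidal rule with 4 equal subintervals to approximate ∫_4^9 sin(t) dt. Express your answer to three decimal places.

Δt = (9 − 4)/4 = 1.25.
f(4) ≈ -0.757, f(5.25) ≈ -0.859, f(6.5) ≈ 0.215, f(7.75) ≈ 0.995, f(9) ≈ 0.412.
T_4 = (Δt/2)·[f(t_0) + 2f(t_1) + 2f(t_2) + 2f(t_3) + f(t_4)].
Sum ≈ 0.223.

0.223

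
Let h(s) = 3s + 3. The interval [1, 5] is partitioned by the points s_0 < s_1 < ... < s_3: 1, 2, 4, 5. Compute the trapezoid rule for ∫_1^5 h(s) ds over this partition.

48

Subinterval widths: 1, 2, 1.
h(1) = 6, h(2) = 9, h(4) = 15, h(5) = 18.
On each subinterval the trapezoid contributes (Δs_i/2)·[h(s_{i-1}) + h(s_i)].
Sum = 48.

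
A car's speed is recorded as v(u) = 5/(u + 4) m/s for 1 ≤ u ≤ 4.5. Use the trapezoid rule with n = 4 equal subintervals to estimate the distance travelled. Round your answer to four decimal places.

2.6615

Δu = (4.5 − 1)/4 = 0.875.
v(1) = 1, v(1.875) = 40/47, v(2.75) = 20/27, v(3.625) = 40/61, v(4.5) = 10/17.
T_4 = (Δu/2)·[v(u_0) + 2v(u_1) + 2v(u_2) + 2v(u_3) + v(u_4)].
Sum ≈ 2.6615.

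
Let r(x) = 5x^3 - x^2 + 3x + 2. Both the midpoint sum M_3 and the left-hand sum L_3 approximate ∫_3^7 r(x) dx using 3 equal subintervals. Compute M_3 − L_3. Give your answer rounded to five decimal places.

903.11111

M_3 ≈ 2818.8148148.
L_3 ≈ 1915.7037037.
M_3 − L_3 ≈ 903.11111.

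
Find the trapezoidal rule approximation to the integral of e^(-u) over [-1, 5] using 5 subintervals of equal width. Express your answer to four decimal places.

Δu = (5 − (-1))/5 = 1.2.
f(-1) ≈ 2.7183, f(0.2) ≈ 0.8187, f(1.4) ≈ 0.2466, f(2.6) ≈ 0.0743, f(3.8) ≈ 0.0224, f(5) ≈ 0.0067.
T_5 = (Δu/2)·[f(u_0) + 2f(u_1) + ... + 2f(u_{4}) + f(u_5)].
Sum ≈ 3.0294.

3.0294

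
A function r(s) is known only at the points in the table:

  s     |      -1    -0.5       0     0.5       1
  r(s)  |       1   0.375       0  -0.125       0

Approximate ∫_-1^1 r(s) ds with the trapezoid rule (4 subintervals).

0.375

Δs = 0.5.
T_4 = (0.5/2)·[1 + 2·0.375 + 2·0 + 2·(-0.125) + 0] = 0.375.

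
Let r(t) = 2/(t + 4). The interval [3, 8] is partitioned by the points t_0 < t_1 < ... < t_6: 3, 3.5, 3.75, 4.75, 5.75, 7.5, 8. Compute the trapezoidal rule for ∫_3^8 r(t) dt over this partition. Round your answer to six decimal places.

Subinterval widths: 0.5, 0.25, 1, 1, 1.75, 0.5.
r(3) = 2/7, r(3.5) = 4/15, r(3.75) = 8/31, r(4.75) = 8/35, r(5.75) = 8/39, r(7.5) = 4/23, r(8) = 1/6.
On each subinterval the trapezoid contributes (Δt_i/2)·[r(t_{i-1}) + r(t_i)].
Sum ≈ 1.080660.

1.080660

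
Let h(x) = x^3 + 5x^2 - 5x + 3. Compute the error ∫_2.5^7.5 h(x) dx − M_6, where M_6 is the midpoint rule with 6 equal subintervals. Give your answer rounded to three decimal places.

5.787

Exact integral: ∫_2.5^7.5 h(x) dx ≈ 1348.33333.
M_6 ≈ 1342.54630.
Error ≈ 1348.33333 − 1342.54630 ≈ 5.787.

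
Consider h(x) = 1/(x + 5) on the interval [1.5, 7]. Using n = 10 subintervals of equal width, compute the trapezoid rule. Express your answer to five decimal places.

Δx = (7 − 1.5)/10 = 0.55.
h(1.5) = 2/13, h(2.05) = 20/141, h(2.6) = 5/38, h(3.15) = 20/163, h(3.7) = 10/87, h(4.25) = 4/37, h(4.8) = 5/49, h(5.35) = 20/207, h(5.9) = 10/109, h(6.45) = 20/229, h(7) = 1/12.
T_10 = (Δx/2)·[h(x_0) + 2h(x_1) + ... + 2h(x_{9}) + h(x_10)].
Sum ≈ 0.61353.

0.61353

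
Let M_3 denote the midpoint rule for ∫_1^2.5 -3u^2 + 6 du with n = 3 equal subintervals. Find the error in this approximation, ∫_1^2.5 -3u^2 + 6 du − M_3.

Exact integral: ∫_1^2.5 f(u) du = -5.625.
M_3 = -5.53125.
Error = -5.625 − (-5.53125) = -0.09375.

-0.09375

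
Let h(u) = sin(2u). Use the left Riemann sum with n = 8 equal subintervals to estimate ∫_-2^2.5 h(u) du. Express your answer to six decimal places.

Δu = (2.5 − (-2))/8 = 0.5625.
Left endpoints: -2, -1.4375, -0.875, -0.3125, 0.25, 0.8125, 1.375, 1.9375.
h(-2) ≈ 0.756802, h(-1.4375) ≈ -0.263446, h(-0.875) ≈ -0.983986, h(-0.3125) ≈ -0.585097, h(0.25) ≈ 0.479426, h(0.8125) ≈ 0.998531, h(1.375) ≈ 0.381661, h(1.9375) ≈ -0.669405.
Sum = Δu · [h(-2) + h(-1.4375) + h(-0.875) + ...].
Sum ≈ 0.064399.

0.064399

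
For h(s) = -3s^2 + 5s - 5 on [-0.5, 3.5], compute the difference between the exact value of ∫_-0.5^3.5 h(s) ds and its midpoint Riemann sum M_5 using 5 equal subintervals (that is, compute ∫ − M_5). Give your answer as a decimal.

Exact integral: ∫_-0.5^3.5 h(s) ds = -33.
M_5 = -32.36.
Error = -33 − (-32.36) = -0.64.

-0.64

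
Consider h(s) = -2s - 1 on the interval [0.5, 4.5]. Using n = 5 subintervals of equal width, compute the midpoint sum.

Δs = (4.5 − 0.5)/5 = 0.8.
Midpoints: 0.9, 1.7, 2.5, 3.3, 4.1.
h(0.9) = -2.8, h(1.7) = -4.4, h(2.5) = -6, h(3.3) = -7.6, h(4.1) = -9.2.
Sum = Δs · [h(0.9) + h(1.7) + h(2.5) + h(3.3) + h(4.1)].
Sum = -24.

-24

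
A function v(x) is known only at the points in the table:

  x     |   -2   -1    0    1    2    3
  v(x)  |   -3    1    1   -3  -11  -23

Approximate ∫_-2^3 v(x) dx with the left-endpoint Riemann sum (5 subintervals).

Δx = 1.
Sum = 1·[(-3) + 1 + 1 + (-3) + (-11)] = -15.

-15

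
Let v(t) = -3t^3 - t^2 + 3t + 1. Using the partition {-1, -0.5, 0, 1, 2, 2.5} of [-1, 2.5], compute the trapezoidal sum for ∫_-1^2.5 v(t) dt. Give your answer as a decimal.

Subinterval widths: 0.5, 0.5, 1, 1, 0.5.
v(-1) = 0, v(-0.5) = -0.375, v(0) = 1, v(1) = 0, v(2) = -21, v(2.5) = -44.625.
On each subinterval the trapezoid contributes (Δt_i/2)·[v(t_{i-1}) + v(t_i)].
Sum = -26.34375.

-26.34375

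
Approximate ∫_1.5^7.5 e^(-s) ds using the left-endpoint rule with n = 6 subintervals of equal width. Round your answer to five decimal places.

Δs = (7.5 − 1.5)/6 = 1.
Left endpoints: 1.5, 2.5, 3.5, 4.5, 5.5, 6.5.
f(1.5) ≈ 0.22313, f(2.5) ≈ 0.08208, f(3.5) ≈ 0.03020, f(4.5) ≈ 0.01111, f(5.5) ≈ 0.00409, f(6.5) ≈ 0.00150.
Sum = Δs · [f(1.5) + f(2.5) + f(3.5) + ...].
Sum ≈ 0.35211.

0.35211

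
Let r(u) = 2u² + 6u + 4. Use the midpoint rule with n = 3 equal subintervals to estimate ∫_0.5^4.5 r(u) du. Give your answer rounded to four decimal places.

135.4815

Δu = (4.5 − 0.5)/3 = 4/3.
Midpoints: 7/6, 2.5, 23/6.
r(7/6) = 247/18, r(2.5) = 31.5, r(23/6) = 1015/18.
Sum = Δu · [r(7/6) + r(2.5) + r(23/6)].
Sum ≈ 135.4815.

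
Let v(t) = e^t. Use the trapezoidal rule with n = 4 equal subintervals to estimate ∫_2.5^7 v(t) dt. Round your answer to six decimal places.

1196.484181

Δt = (7 − 2.5)/4 = 1.125.
v(2.5) ≈ 12.182494, v(3.625) ≈ 37.524723, v(4.75) ≈ 115.584285, v(5.875) ≈ 356.024661, v(7) ≈ 1096.633158.
T_4 = (Δt/2)·[v(t_0) + 2v(t_1) + 2v(t_2) + 2v(t_3) + v(t_4)].
Sum ≈ 1196.484181.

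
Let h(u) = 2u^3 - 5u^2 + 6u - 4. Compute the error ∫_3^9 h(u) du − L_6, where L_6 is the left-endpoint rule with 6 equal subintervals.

509

Exact integral: ∫_3^9 h(u) du = 2262.
L_6 = 1753.
Error = 2262 − 1753 = 509.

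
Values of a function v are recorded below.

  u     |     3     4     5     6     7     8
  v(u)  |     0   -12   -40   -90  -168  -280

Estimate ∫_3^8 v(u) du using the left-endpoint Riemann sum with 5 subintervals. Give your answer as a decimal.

-310

Δu = 1.
Sum = 1·[0 + (-12) + (-40) + (-90) + (-168)] = -310.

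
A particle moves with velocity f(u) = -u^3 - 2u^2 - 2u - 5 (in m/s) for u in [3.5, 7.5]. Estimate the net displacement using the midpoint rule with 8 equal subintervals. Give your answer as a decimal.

Δu = (7.5 − 3.5)/8 = 0.5.
Midpoints: 3.75, 4.25, 4.75, 5.25, 5.75, 6.25, 6.75, 7.25.
f(3.75) = -93.359375, f(4.25) = -126.390625, f(4.75) = -166.796875, f(5.25) = -215.328125, f(5.75) = -272.734375, f(6.25) = -339.765625, f(6.75) = -417.171875, f(7.25) = -505.703125.
Sum = Δu · [f(3.75) + f(4.25) + f(4.75) + ...].
Sum = -1068.625.

-1068.625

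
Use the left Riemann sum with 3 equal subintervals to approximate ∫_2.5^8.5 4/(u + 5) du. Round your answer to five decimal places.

2.60442

Δu = (8.5 − 2.5)/3 = 2.
Left endpoints: 2.5, 4.5, 6.5.
f(2.5) = 8/15, f(4.5) = 8/19, f(6.5) = 8/23.
Sum = Δu · [f(2.5) + f(4.5) + f(6.5)].
Sum ≈ 2.60442.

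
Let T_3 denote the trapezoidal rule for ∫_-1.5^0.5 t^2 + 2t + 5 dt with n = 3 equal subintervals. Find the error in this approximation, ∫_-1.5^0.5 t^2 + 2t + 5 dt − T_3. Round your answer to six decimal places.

-0.148148

Exact integral: ∫_-1.5^0.5 f(t) dt ≈ 9.16666667.
T_3 ≈ 9.31481481.
Error ≈ 9.16666667 − 9.31481481 ≈ -0.148148.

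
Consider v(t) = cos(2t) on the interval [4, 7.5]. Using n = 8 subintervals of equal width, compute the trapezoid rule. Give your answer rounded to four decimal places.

Δt = (7.5 − 4)/8 = 0.4375.
v(4) ≈ -0.1455, v(4.4375) ≈ -0.8526, v(4.875) ≈ -0.9476, v(5.3125) ≈ -0.3622, v(5.75) ≈ 0.4833, v(6.1875) ≈ 0.9817, v(6.625) ≈ 0.7753, v(7.0625) ≈ 0.0122, v(7.5) ≈ -0.7597.
T_8 = (Δt/2)·[v(t_0) + 2v(t_1) + ... + 2v(t_{7}) + v(t_8)].
Sum ≈ -0.1586.

-0.1586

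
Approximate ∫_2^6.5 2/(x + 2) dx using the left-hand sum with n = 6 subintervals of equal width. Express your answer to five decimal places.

Δx = (6.5 − 2)/6 = 0.75.
Left endpoints: 2, 2.75, 3.5, 4.25, 5, 5.75.
f(2) = 0.5, f(2.75) = 8/19, f(3.5) = 4/11, f(4.25) = 0.32, f(5) = 2/7, f(5.75) = 8/31.
Sum = Δx · [f(2) + f(2.75) + f(3.5) + ...].
Sum ≈ 1.61135.

1.61135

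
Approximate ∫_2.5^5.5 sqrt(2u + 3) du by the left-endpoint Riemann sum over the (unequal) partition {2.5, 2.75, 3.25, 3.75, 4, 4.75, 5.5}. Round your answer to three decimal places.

Subinterval widths: 0.25, 0.5, 0.5, 0.25, 0.75, 0.75.
Left endpoints: 2.5, 2.75, 3.25, 3.75, 4, 4.75.
f(2.5) ≈ 2.828, f(2.75) ≈ 2.915, f(3.25) ≈ 3.082, f(3.75) ≈ 3.240, f(4) ≈ 3.317, f(4.75) ≈ 3.536.
Sum = Σ Δu_i · f(u_i).
Sum ≈ 9.655.

9.655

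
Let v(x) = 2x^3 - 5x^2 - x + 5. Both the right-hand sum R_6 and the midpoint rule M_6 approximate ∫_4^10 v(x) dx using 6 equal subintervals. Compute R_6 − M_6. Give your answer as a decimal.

R_6 = 4060.
M_6 = 3281.5.
R_6 − M_6 = 778.5.

778.5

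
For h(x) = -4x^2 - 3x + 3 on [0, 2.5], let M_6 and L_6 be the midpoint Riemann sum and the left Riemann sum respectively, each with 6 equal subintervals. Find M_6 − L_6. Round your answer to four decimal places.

M_6 ≈ -22.563657.
L_6 ≈ -16.226852.
M_6 − L_6 ≈ -6.3368.

-6.3368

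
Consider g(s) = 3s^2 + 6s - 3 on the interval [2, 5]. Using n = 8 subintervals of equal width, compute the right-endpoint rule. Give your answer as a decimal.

186.3984375

Δs = (5 − 2)/8 = 0.375.
Right endpoints: 2.375, 2.75, 3.125, 3.5, 3.875, 4.25, 4.625, 5.
g(2.375) = 28.171875, g(2.75) = 36.1875, g(3.125) = 45.046875, g(3.5) = 54.75, g(3.875) = 65.296875, g(4.25) = 76.6875, g(4.625) = 88.921875, g(5) = 102.
Sum = Δs · [g(2.375) + g(2.75) + g(3.125) + ...].
Sum = 186.3984375.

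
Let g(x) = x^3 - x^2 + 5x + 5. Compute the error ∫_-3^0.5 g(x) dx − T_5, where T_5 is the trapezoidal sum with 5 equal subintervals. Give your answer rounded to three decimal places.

Exact integral: ∫_-3^0.5 g(x) dx ≈ -33.65104.
T_5 = -35.00875.
Error ≈ -33.65104 − (-35.00875) ≈ 1.358.

1.358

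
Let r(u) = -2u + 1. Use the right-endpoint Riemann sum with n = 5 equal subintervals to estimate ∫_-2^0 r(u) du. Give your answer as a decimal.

5.2

Δu = (0 − (-2))/5 = 0.4.
Right endpoints: -1.6, -1.2, -0.8, -0.4, 0.
r(-1.6) = 4.2, r(-1.2) = 3.4, r(-0.8) = 2.6, r(-0.4) = 1.8, r(0) = 1.
Sum = Δu · [r(-1.6) + r(-1.2) + r(-0.8) + r(-0.4) + r(0)].
Sum = 5.2.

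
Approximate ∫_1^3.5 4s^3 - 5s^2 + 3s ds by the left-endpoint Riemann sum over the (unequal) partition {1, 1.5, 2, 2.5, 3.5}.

52.125

Subinterval widths: 0.5, 0.5, 0.5, 1.
Left endpoints: 1, 1.5, 2, 2.5.
f(1) = 2, f(1.5) = 6.75, f(2) = 18, f(2.5) = 38.75.
Sum = Σ Δs_i · f(s_i).
Sum = 52.125.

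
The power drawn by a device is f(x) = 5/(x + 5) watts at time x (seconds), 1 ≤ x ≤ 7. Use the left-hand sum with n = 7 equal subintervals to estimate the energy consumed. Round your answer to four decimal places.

3.6507

Δx = (7 − 1)/7 = 6/7.
Left endpoints: 1, 13/7, 19/7, 25/7, 31/7, 37/7, 43/7.
f(1) = 5/6, f(13/7) = 35/48, f(19/7) = 35/54, f(25/7) = 7/12, f(31/7) = 35/66, f(37/7) = 35/72, f(43/7) = 35/78.
Sum = Δx · [f(1) + f(13/7) + f(19/7) + ...].
Sum ≈ 3.6507.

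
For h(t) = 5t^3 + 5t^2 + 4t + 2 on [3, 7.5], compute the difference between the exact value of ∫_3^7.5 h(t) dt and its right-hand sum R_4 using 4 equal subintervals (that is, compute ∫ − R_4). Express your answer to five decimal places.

-1333.09863

Exact integral: ∫_3^7.5 h(t) dt = 4615.453125.
R_4 ≈ 5948.5517578.
Error ≈ 4615.453125 − 5948.5517578 ≈ -1333.09863.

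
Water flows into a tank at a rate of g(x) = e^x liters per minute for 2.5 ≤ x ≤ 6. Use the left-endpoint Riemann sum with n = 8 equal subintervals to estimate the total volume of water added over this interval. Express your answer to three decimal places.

311.882

Δx = (6 − 2.5)/8 = 0.4375.
Left endpoints: 2.5, 2.9375, 3.375, 3.8125, 4.25, 4.6875, 5.125, 5.5625.
g(2.5) ≈ 12.182, g(2.9375) ≈ 18.869, g(3.375) ≈ 29.224, g(3.8125) ≈ 45.263, g(4.25) ≈ 70.105, g(4.6875) ≈ 108.581, g(5.125) ≈ 168.174, g(5.5625) ≈ 260.473.
Sum = Δx · [g(2.5) + g(2.9375) + g(3.375) + ...].
Sum ≈ 311.882.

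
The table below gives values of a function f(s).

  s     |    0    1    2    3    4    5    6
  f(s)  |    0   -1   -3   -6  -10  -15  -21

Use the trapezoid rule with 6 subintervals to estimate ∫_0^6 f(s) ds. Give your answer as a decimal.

Δs = 1.
T_6 = (1/2)·[0 + 2·(-1) + 2·(-3) + 2·(-6) + 2·(-10) + 2·(-15) + (-21)] = -45.5.

-45.5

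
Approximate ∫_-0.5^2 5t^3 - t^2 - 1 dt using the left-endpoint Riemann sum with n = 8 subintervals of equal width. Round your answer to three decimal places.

9.369

Δt = (2 − (-0.5))/8 = 0.3125.
Left endpoints: -0.5, -0.1875, 0.125, 0.4375, 0.75, 1.0625, 1.375, 1.6875.
f(-0.5) = -1.875, f(-0.1875) = -4375/4096, f(0.125) = -515/512, f(0.4375) = -3165/4096, f(0.75) = 0.546875, f(1.0625) = 15845/4096, f(1.375) = 5175/512, f(1.6875) = 82655/4096.
Sum = Δt · [f(-0.5) + f(-0.1875) + f(0.125) + ...].
Sum ≈ 9.369.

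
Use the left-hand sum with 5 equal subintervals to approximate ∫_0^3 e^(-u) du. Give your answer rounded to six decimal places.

1.263614

Δu = (3 − 0)/5 = 0.6.
Left endpoints: 0, 0.6, 1.2, 1.8, 2.4.
f(0) ≈ 1.000000, f(0.6) ≈ 0.548812, f(1.2) ≈ 0.301194, f(1.8) ≈ 0.165299, f(2.4) ≈ 0.090718.
Sum = Δu · [f(0) + f(0.6) + f(1.2) + f(1.8) + f(2.4)].
Sum ≈ 1.263614.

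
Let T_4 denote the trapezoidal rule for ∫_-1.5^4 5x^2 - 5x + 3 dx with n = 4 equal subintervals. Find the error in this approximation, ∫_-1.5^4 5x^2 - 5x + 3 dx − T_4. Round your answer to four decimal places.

Exact integral: ∫_-1.5^4 f(x) dx ≈ 94.416667.
T_4 = 103.08203125.
Error ≈ 94.416667 − 103.08203125 ≈ -8.6654.

-8.6654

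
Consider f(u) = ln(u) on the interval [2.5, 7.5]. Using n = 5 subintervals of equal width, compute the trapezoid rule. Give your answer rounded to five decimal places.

7.79899

Δu = (7.5 − 2.5)/5 = 1.
f(2.5) ≈ 0.91629, f(3.5) ≈ 1.25276, f(4.5) ≈ 1.50408, f(5.5) ≈ 1.70475, f(6.5) ≈ 1.87180, f(7.5) ≈ 2.01490.
T_5 = (Δu/2)·[f(u_0) + 2f(u_1) + ... + 2f(u_{4}) + f(u_5)].
Sum ≈ 7.79899.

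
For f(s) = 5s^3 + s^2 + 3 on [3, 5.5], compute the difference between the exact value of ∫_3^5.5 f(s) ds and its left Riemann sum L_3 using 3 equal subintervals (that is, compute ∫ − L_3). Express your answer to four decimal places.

280.4832

Exact integral: ∫_3^5.5 f(s) ds ≈ 1096.536458.
L_3 ≈ 816.053241.
Error ≈ 1096.536458 − 816.053241 ≈ 280.4832.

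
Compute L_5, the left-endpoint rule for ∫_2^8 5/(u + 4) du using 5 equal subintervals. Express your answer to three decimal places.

Δu = (8 − 2)/5 = 1.2.
Left endpoints: 2, 3.2, 4.4, 5.6, 6.8.
f(2) = 5/6, f(3.2) = 25/36, f(4.4) = 25/42, f(5.6) = 25/48, f(6.8) = 25/54.
Sum = Δu · [f(2) + f(3.2) + f(4.4) + f(5.6) + f(6.8)].
Sum ≈ 3.728.

3.728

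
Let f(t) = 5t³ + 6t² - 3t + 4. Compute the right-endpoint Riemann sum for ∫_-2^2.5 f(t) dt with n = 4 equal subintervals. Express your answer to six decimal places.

166.403320

Δt = (2.5 − (-2))/4 = 1.125.
Right endpoints: -0.875, 0.25, 1.375, 2.5.
f(-0.875) = 4029/512, f(0.25) = 3.703125, f(1.375) = 12399/512, f(2.5) = 112.125.
Sum = Δt · [f(-0.875) + f(0.25) + f(1.375) + f(2.5)].
Sum ≈ 166.403320.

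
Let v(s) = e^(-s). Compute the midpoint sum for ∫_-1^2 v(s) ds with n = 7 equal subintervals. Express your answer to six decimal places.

Δs = (2 − (-1))/7 = 3/7.
Midpoints: -11/14, -5/14, 1/14, 0.5, 13/14, 19/14, 25/14.
v(-11/14) ≈ 2.193974, v(-5/14) ≈ 1.429240, v(1/14) ≈ 0.931063, v(0.5) ≈ 0.606531, v(13/14) ≈ 0.395118, v(19/14) ≈ 0.257395, v(25/14) ≈ 0.167677.
Sum = Δs · [v(-11/14) + v(-5/14) + v(1/14) + ...].
Sum ≈ 2.563284.

2.563284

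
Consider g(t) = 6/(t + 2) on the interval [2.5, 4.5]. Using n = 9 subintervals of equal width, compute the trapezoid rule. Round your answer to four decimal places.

Δt = (4.5 − 2.5)/9 = 2/9.
g(2.5) = 4/3, g(49/18) = 108/85, g(53/18) = 108/89, g(19/6) = 36/31, g(61/18) = 108/97, g(65/18) = 108/101, g(23/6) = 36/35, g(73/18) = 108/109, g(77/18) = 108/113, g(4.5) = 12/13.
T_9 = (Δt/2)·[g(t_0) + 2g(t_1) + ... + 2g(t_{8}) + g(t_9)].
Sum ≈ 2.2070.

2.2070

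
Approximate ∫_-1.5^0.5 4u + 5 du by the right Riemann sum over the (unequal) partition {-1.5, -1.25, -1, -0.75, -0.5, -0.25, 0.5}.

7.75

Subinterval widths: 0.25, 0.25, 0.25, 0.25, 0.25, 0.75.
Right endpoints: -1.25, -1, -0.75, -0.5, -0.25, 0.5.
f(-1.25) = 0, f(-1) = 1, f(-0.75) = 2, f(-0.5) = 3, f(-0.25) = 4, f(0.5) = 7.
Sum = Σ Δu_i · f(u_i).
Sum = 7.75.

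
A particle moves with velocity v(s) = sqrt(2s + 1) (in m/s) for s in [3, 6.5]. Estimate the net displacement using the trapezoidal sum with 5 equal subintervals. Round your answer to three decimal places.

11.283

Δs = (6.5 − 3)/5 = 0.7.
v(3) ≈ 2.646, v(3.7) ≈ 2.898, v(4.4) ≈ 3.130, v(5.1) ≈ 3.347, v(5.8) ≈ 3.550, v(6.5) ≈ 3.742.
T_5 = (Δs/2)·[v(s_0) + 2v(s_1) + ... + 2v(s_{4}) + v(s_5)].
Sum ≈ 11.283.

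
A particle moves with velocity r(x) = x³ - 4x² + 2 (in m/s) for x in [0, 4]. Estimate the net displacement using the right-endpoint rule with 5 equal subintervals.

Δx = (4 − 0)/5 = 0.8.
Right endpoints: 0.8, 1.6, 2.4, 3.2, 4.
r(0.8) = -0.048, r(1.6) = -4.144, r(2.4) = -7.216, r(3.2) = -6.192, r(4) = 2.
Sum = Δx · [r(0.8) + r(1.6) + r(2.4) + r(3.2) + r(4)].
Sum = -12.48.

-12.48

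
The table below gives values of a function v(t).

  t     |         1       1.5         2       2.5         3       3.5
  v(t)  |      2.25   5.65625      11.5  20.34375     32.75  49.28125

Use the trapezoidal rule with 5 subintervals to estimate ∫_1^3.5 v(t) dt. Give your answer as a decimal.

48.0078125

Δt = 0.5.
T_5 = (0.5/2)·[2.25 + 2·5.65625 + 2·11.5 + 2·20.34375 + 2·32.75 + 49.28125] = 48.0078125.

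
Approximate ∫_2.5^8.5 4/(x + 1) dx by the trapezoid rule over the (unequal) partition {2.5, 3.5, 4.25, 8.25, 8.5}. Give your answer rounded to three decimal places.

4.130

Subinterval widths: 1, 0.75, 4, 0.25.
f(2.5) = 8/7, f(3.5) = 8/9, f(4.25) = 16/21, f(8.25) = 16/37, f(8.5) = 8/19.
On each subinterval the trapezoid contributes (Δx_i/2)·[f(x_{i-1}) + f(x_i)].
Sum ≈ 4.130.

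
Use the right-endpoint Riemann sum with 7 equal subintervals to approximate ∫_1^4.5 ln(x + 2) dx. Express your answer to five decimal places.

5.56044

Δx = (4.5 − 1)/7 = 0.5.
Right endpoints: 1.5, 2, 2.5, 3, 3.5, 4, 4.5.
f(1.5) ≈ 1.25276, f(2) ≈ 1.38629, f(2.5) ≈ 1.50408, f(3) ≈ 1.60944, f(3.5) ≈ 1.70475, f(4) ≈ 1.79176, f(4.5) ≈ 1.87180.
Sum = Δx · [f(1.5) + f(2) + f(2.5) + ...].
Sum ≈ 5.56044.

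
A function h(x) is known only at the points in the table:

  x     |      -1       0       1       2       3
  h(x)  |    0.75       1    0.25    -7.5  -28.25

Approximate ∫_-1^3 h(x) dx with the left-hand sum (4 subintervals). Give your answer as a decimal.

Δx = 1.
Sum = 1·[0.75 + 1 + 0.25 + (-7.5)] = -5.5.

-5.5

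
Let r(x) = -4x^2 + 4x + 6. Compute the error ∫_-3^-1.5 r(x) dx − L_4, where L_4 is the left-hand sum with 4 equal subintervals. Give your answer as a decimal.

6.328125

Exact integral: ∫_-3^-1.5 r(x) dx = -36.
L_4 = -42.328125.
Error = -36 − (-42.328125) = 6.328125.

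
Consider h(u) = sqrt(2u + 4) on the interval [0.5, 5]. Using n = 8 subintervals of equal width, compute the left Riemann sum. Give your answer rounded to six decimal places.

Δu = (5 − 0.5)/8 = 0.5625.
Left endpoints: 0.5, 1.0625, 1.625, 2.1875, 2.75, 3.3125, 3.875, 4.4375.
h(0.5) ≈ 2.236068, h(1.0625) ≈ 2.474874, h(1.625) ≈ 2.692582, h(2.1875) ≈ 2.893959, h(2.75) ≈ 3.082207, h(3.3125) ≈ 3.259601, h(3.875) ≈ 3.427827, h(4.4375) ≈ 3.588175.
Sum = Δu · [h(0.5) + h(1.0625) + h(1.625) + ...].
Sum ≈ 13.306103.

13.306103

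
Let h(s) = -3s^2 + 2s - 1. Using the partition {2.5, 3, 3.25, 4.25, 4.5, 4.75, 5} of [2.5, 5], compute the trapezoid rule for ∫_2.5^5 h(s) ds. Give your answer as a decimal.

-93.71875

Subinterval widths: 0.5, 0.25, 1, 0.25, 0.25, 0.25.
h(2.5) = -14.75, h(3) = -22, h(3.25) = -26.1875, h(4.25) = -46.6875, h(4.5) = -52.75, h(4.75) = -59.1875, h(5) = -66.
On each subinterval the trapezoid contributes (Δs_i/2)·[h(s_{i-1}) + h(s_i)].
Sum = -93.71875.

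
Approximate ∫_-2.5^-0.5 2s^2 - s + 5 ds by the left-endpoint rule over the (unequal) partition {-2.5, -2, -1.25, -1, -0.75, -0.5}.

Subinterval widths: 0.5, 0.75, 0.25, 0.25, 0.25.
Left endpoints: -2.5, -2, -1.25, -1, -0.75.
f(-2.5) = 20, f(-2) = 15, f(-1.25) = 9.375, f(-1) = 8, f(-0.75) = 6.875.
Sum = Σ Δs_i · f(s_i).
Sum = 27.3125.

27.3125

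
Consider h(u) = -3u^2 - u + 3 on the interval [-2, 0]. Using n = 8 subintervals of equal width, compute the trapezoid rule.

-0.0625

Δu = (0 − (-2))/8 = 0.25.
h(-2) = -7, h(-1.75) = -4.4375, h(-1.5) = -2.25, h(-1.25) = -0.4375, h(-1) = 1, h(-0.75) = 2.0625, h(-0.5) = 2.75, h(-0.25) = 3.0625, h(0) = 3.
T_8 = (Δu/2)·[h(u_0) + 2h(u_1) + ... + 2h(u_{7}) + h(u_8)].
Sum = -0.0625.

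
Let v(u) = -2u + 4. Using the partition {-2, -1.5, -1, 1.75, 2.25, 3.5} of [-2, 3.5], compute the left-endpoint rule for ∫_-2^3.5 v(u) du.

Subinterval widths: 0.5, 0.5, 2.75, 0.5, 1.25.
Left endpoints: -2, -1.5, -1, 1.75, 2.25.
v(-2) = 8, v(-1.5) = 7, v(-1) = 6, v(1.75) = 0.5, v(2.25) = -0.5.
Sum = Σ Δu_i · v(u_i).
Sum = 23.625.

23.625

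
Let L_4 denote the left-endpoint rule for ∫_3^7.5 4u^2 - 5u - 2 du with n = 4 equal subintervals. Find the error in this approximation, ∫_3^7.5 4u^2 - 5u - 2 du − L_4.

89.859375

Exact integral: ∫_3^7.5 f(u) du = 399.375.
L_4 = 309.515625.
Error = 399.375 − 309.515625 = 89.859375.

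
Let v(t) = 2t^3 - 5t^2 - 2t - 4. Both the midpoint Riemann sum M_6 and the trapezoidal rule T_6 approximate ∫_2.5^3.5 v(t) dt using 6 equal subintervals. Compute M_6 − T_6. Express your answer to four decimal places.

-0.0903

M_6 ≈ 0.053241.
T_6 ≈ 0.143519.
M_6 − T_6 ≈ -0.0903.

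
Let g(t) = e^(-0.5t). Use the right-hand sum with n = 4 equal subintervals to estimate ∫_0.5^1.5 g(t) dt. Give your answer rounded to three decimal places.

0.575

Δt = (1.5 − 0.5)/4 = 0.25.
Right endpoints: 0.75, 1, 1.25, 1.5.
g(0.75) ≈ 0.687, g(1) ≈ 0.607, g(1.25) ≈ 0.535, g(1.5) ≈ 0.472.
Sum = Δt · [g(0.75) + g(1) + g(1.25) + g(1.5)].
Sum ≈ 0.575.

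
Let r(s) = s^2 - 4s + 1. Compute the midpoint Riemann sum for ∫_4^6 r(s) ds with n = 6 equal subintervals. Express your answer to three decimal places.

Δs = (6 − 4)/6 = 1/3.
Midpoints: 25/6, 4.5, 29/6, 31/6, 5.5, 35/6.
r(25/6) = 61/36, r(4.5) = 3.25, r(29/6) = 181/36, r(31/6) = 253/36, r(5.5) = 9.25, r(35/6) = 421/36.
Sum = Δs · [r(25/6) + r(4.5) + r(29/6) + ...].
Sum ≈ 12.648.

12.648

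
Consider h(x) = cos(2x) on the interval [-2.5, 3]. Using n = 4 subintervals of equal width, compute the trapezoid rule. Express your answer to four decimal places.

Δx = (3 − (-2.5))/4 = 1.375.
h(-2.5) ≈ 0.2837, h(-1.125) ≈ -0.6282, h(0.25) ≈ 0.8776, h(1.625) ≈ -0.9941, h(3) ≈ 0.9602.
T_4 = (Δx/2)·[h(x_0) + 2h(x_1) + 2h(x_2) + 2h(x_3) + h(x_4)].
Sum ≈ -0.1689.

-0.1689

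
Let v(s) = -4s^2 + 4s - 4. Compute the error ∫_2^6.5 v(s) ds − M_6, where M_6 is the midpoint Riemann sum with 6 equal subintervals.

-0.84375

Exact integral: ∫_2^6.5 v(s) ds = -297.
M_6 = -296.15625.
Error = -297 − (-296.15625) = -0.84375.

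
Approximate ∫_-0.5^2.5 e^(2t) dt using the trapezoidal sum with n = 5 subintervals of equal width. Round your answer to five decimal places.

82.69923

Δt = (2.5 − (-0.5))/5 = 0.6.
f(-0.5) ≈ 0.36788, f(0.1) ≈ 1.22140, f(0.7) ≈ 4.05520, f(1.3) ≈ 13.46374, f(1.9) ≈ 44.70118, f(2.5) ≈ 148.41316.
T_5 = (Δt/2)·[f(t_0) + 2f(t_1) + ... + 2f(t_{4}) + f(t_5)].
Sum ≈ 82.69923.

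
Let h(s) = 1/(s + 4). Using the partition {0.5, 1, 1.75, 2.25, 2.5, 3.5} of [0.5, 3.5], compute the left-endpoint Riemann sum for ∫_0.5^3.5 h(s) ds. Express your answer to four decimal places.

0.5419

Subinterval widths: 0.5, 0.75, 0.5, 0.25, 1.
Left endpoints: 0.5, 1, 1.75, 2.25, 2.5.
h(0.5) = 2/9, h(1) = 0.2, h(1.75) = 4/23, h(2.25) = 0.16, h(2.5) = 2/13.
Sum = Σ Δs_i · h(s_i).
Sum ≈ 0.5419.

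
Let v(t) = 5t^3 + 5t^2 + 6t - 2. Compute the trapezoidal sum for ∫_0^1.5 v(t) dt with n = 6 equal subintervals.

15.95703125

Δt = (1.5 − 0)/6 = 0.25.
v(0) = -2, v(0.25) = -0.109375, v(0.5) = 2.875, v(0.75) = 7.421875, v(1) = 14, v(1.25) = 23.078125, v(1.5) = 35.125.
T_6 = (Δt/2)·[v(t_0) + 2v(t_1) + ... + 2v(t_{5}) + v(t_6)].
Sum = 15.95703125.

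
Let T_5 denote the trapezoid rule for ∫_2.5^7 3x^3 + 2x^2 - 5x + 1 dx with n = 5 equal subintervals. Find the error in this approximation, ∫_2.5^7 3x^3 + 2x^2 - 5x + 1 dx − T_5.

Exact integral: ∫_2.5^7 f(x) dx = 1887.328125.
T_5 = 1914.51375.
Error = 1887.328125 − 1914.51375 = -27.185625.

-27.185625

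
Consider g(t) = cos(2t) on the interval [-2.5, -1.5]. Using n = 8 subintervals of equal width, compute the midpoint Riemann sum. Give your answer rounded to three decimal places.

Δt = (-1.5 − (-2.5))/8 = 0.125.
Midpoints: -2.4375, -2.3125, -2.1875, -2.0625, -1.9375, -1.8125, -1.6875, -1.5625.
g(-2.4375) ≈ 0.162, g(-2.3125) ≈ -0.087, g(-2.1875) ≈ -0.331, g(-2.0625) ≈ -0.554, g(-1.9375) ≈ -0.743, g(-1.8125) ≈ -0.885, g(-1.6875) ≈ -0.973, g(-1.5625) ≈ -1.000.
Sum = Δt · [g(-2.4375) + g(-2.3125) + g(-2.1875) + ...].
Sum ≈ -0.551.

-0.551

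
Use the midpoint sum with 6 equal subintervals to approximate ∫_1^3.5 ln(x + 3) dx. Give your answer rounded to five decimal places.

Δx = (3.5 − 1)/6 = 5/12.
Midpoints: 29/24, 1.625, 49/24, 59/24, 2.875, 79/24.
f(29/24) ≈ 1.43707, f(1.625) ≈ 1.53148, f(49/24) ≈ 1.61774, f(59/24) ≈ 1.69714, f(2.875) ≈ 1.77071, f(79/24) ≈ 1.83923.
Sum = Δx · [f(29/24) + f(1.625) + f(49/24) + ...].
Sum ≈ 4.12223.

4.12223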